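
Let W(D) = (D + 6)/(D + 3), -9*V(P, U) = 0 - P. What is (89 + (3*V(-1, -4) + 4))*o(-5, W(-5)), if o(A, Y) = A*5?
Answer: -6950/3 ≈ -2316.7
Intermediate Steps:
V(P, U) = P/9 (V(P, U) = -(0 - P)/9 = -(-1)*P/9 = P/9)
W(D) = (6 + D)/(3 + D)
o(A, Y) = 5*A
(89 + (3*V(-1, -4) + 4))*o(-5, W(-5)) = (89 + (3*((1/9)*(-1)) + 4))*(5*(-5)) = (89 + (3*(-1/9) + 4))*(-25) = (89 + (-1/3 + 4))*(-25) = (89 + 11/3)*(-25) = (278/3)*(-25) = -6950/3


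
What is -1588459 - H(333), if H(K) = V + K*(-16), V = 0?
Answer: -1583131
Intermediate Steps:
H(K) = -16*K (H(K) = 0 + K*(-16) = 0 - 16*K = -16*K)
-1588459 - H(333) = -1588459 - (-16)*333 = -1588459 - 1*(-5328) = -1588459 + 5328 = -1583131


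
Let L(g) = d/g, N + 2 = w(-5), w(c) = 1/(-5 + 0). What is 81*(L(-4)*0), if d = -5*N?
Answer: 0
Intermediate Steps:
w(c) = -⅕ (w(c) = 1/(-5) = -⅕)
N = -11/5 (N = -2 - ⅕ = -11/5 ≈ -2.2000)
d = 11 (d = -5*(-11/5) = 11)
L(g) = 11/g
81*(L(-4)*0) = 81*((11/(-4))*0) = 81*((11*(-¼))*0) = 81*(-11/4*0) = 81*0 = 0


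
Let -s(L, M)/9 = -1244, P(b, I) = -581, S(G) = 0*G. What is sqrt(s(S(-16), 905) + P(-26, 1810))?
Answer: sqrt(10615) ≈ 103.03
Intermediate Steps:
S(G) = 0
s(L, M) = 11196 (s(L, M) = -9*(-1244) = 11196)
sqrt(s(S(-16), 905) + P(-26, 1810)) = sqrt(11196 - 581) = sqrt(10615)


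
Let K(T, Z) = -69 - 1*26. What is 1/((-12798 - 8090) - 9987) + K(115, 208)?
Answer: -2933126/30875 ≈ -95.000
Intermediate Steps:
K(T, Z) = -95 (K(T, Z) = -69 - 26 = -95)
1/((-12798 - 8090) - 9987) + K(115, 208) = 1/((-12798 - 8090) - 9987) - 95 = 1/(-20888 - 9987) - 95 = 1/(-30875) - 95 = -1/30875 - 95 = -2933126/30875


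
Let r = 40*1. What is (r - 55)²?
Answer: 225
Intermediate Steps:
r = 40
(r - 55)² = (40 - 55)² = (-15)² = 225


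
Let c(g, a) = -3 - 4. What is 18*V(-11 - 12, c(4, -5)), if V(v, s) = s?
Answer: -126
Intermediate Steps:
c(g, a) = -7
18*V(-11 - 12, c(4, -5)) = 18*(-7) = -126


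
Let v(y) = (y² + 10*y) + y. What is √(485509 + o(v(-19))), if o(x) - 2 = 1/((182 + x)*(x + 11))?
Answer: √1439021280521446/54442 ≈ 696.79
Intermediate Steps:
v(y) = y² + 11*y
o(x) = 2 + 1/((11 + x)*(182 + x)) (o(x) = 2 + 1/((182 + x)*(x + 11)) = 2 + 1/((182 + x)*(11 + x)) = 2 + 1/((11 + x)*(182 + x)))
√(485509 + o(v(-19))) = √(485509 + (4005 + 2*(-19*(11 - 19))² + 386*(-19*(11 - 19)))/(2002 + (-19*(11 - 19))² + 193*(-19*(11 - 19)))) = √(485509 + (4005 + 2*(-19*(-8))² + 386*(-19*(-8)))/(2002 + (-19*(-8))² + 193*(-19*(-8)))) = √(485509 + (4005 + 2*152² + 386*152)/(2002 + 152² + 193*152)) = √(485509 + (4005 + 2*23104 + 58672)/(2002 + 23104 + 29336)) = √(485509 + (4005 + 46208 + 58672)/54442) = √(485509 + (1/54442)*108885) = √(485509 + 108885/54442) = √(26432189863/54442) = √1439021280521446/54442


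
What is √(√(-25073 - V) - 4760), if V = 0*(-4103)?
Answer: √(-4760 + I*√25073) ≈ 1.147 + 69.002*I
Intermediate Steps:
V = 0
√(√(-25073 - V) - 4760) = √(√(-25073 - 1*0) - 4760) = √(√(-25073 + 0) - 4760) = √(√(-25073) - 4760) = √(I*√25073 - 4760) = √(-4760 + I*√25073)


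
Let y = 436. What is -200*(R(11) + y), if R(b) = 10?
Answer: -89200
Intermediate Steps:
-200*(R(11) + y) = -200*(10 + 436) = -200*446 = -89200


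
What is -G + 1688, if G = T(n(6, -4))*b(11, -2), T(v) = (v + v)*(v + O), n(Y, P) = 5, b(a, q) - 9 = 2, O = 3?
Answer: 808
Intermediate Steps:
b(a, q) = 11 (b(a, q) = 9 + 2 = 11)
T(v) = 2*v*(3 + v) (T(v) = (v + v)*(v + 3) = (2*v)*(3 + v) = 2*v*(3 + v))
G = 880 (G = (2*5*(3 + 5))*11 = (2*5*8)*11 = 80*11 = 880)
-G + 1688 = -1*880 + 1688 = -880 + 1688 = 808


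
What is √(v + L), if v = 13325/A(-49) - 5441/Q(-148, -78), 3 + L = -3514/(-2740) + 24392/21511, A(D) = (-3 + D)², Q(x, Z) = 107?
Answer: I*√6379565132854249729835/11712247820 ≈ 6.8195*I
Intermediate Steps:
L = -17198343/29470070 (L = -3 + (-3514/(-2740) + 24392/21511) = -3 + (-3514*(-1/2740) + 24392*(1/21511)) = -3 + (1757/1370 + 24392/21511) = -3 + 71211867/29470070 = -17198343/29470070 ≈ -0.58359)
v = -1022053/22256 (v = 13325/((-3 - 49)²) - 5441/107 = 13325/((-52)²) - 5441*1/107 = 13325/2704 - 5441/107 = 13325*(1/2704) - 5441/107 = 1025/208 - 5441/107 = -1022053/22256 ≈ -45.923)
√(v + L) = √(-1022053/22256 - 17198343/29470070) = √(-15251369887759/327942938960) = I*√6379565132854249729835/11712247820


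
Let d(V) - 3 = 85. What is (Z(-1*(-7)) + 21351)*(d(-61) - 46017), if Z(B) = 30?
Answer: -982007949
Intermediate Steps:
d(V) = 88 (d(V) = 3 + 85 = 88)
(Z(-1*(-7)) + 21351)*(d(-61) - 46017) = (30 + 21351)*(88 - 46017) = 21381*(-45929) = -982007949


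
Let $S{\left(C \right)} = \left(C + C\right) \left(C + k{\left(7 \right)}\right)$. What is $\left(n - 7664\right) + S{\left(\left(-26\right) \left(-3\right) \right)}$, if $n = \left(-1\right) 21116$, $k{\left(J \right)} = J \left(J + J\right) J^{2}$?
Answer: $732500$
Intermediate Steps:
$k{\left(J \right)} = 2 J^{4}$ ($k{\left(J \right)} = J 2 J J^{2} = 2 J^{2} J^{2} = 2 J^{4}$)
$n = -21116$
$S{\left(C \right)} = 2 C \left(4802 + C\right)$ ($S{\left(C \right)} = \left(C + C\right) \left(C + 2 \cdot 7^{4}\right) = 2 C \left(C + 2 \cdot 2401\right) = 2 C \left(C + 4802\right) = 2 C \left(4802 + C\right)$)
$\left(n - 7664\right) + S{\left(\left(-26\right) \left(-3\right) \right)} = \left(-21116 - 7664\right) + 2 \left(\left(-26\right) \left(-3\right)\right) \left(4802 - -78\right) = -28780 + 2 \cdot 78 \left(4802 + 78\right) = -28780 + 2 \cdot 78 \cdot 4880 = -28780 + 761280 = 732500$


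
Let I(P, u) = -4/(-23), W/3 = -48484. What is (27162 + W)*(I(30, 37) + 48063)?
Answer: -130764035370/23 ≈ -5.6854e+9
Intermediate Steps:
W = -145452 (W = 3*(-48484) = -145452)
I(P, u) = 4/23 (I(P, u) = -4*(-1/23) = 4/23)
(27162 + W)*(I(30, 37) + 48063) = (27162 - 145452)*(4/23 + 48063) = -118290*1105453/23 = -130764035370/23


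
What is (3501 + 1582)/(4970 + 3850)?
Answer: 5083/8820 ≈ 0.57630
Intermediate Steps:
(3501 + 1582)/(4970 + 3850) = 5083/8820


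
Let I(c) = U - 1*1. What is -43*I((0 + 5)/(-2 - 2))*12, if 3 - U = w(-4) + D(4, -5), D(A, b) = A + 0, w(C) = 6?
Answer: 4128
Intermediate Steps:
D(A, b) = A
U = -7 (U = 3 - (6 + 4) = 3 - 1*10 = 3 - 10 = -7)
I(c) = -8 (I(c) = -7 - 1*1 = -7 - 1 = -8)
-43*I((0 + 5)/(-2 - 2))*12 = -43*(-8)*12 = 344*12 = 4128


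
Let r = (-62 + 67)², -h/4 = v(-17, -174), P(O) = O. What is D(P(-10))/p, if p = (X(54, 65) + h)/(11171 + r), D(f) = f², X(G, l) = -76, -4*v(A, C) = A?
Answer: -373200/31 ≈ -12039.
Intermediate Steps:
v(A, C) = -A/4
h = -17 (h = -(-1)*(-17) = -4*17/4 = -17)
r = 25 (r = 5² = 25)
p = -31/3732 (p = (-76 - 17)/(11171 + 25) = -93/11196 = -93*1/11196 = -31/3732 ≈ -0.0083065)
D(P(-10))/p = (-10)²/(-31/3732) = 100*(-3732/31) = -373200/31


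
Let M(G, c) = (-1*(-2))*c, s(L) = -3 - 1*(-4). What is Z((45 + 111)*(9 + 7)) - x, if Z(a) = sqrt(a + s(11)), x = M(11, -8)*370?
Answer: 5920 + sqrt(2497) ≈ 5970.0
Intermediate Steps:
s(L) = 1 (s(L) = -3 + 4 = 1)
M(G, c) = 2*c
x = -5920 (x = (2*(-8))*370 = -16*370 = -5920)
Z(a) = sqrt(1 + a) (Z(a) = sqrt(a + 1) = sqrt(1 + a))
Z((45 + 111)*(9 + 7)) - x = sqrt(1 + (45 + 111)*(9 + 7)) - 1*(-5920) = sqrt(1 + 156*16) + 5920 = sqrt(1 + 2496) + 5920 = sqrt(2497) + 5920 = 5920 + sqrt(2497)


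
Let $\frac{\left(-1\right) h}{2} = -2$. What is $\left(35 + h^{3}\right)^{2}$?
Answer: $9801$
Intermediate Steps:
$h = 4$ ($h = \left(-2\right) \left(-2\right) = 4$)
$\left(35 + h^{3}\right)^{2} = \left(35 + 4^{3}\right)^{2} = \left(35 + 64\right)^{2} = 99^{2} = 9801$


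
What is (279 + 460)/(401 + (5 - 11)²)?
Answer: 739/437 ≈ 1.6911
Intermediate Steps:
(279 + 460)/(401 + (5 - 11)²) = 739/(401 + (-6)²) = 739/(401 + 36) = 739/437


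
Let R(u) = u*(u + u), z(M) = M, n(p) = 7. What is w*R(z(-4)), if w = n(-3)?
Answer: 224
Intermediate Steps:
R(u) = 2*u**2 (R(u) = u*(2*u) = 2*u**2)
w = 7
w*R(z(-4)) = 7*(2*(-4)**2) = 7*(2*16) = 7*32 = 224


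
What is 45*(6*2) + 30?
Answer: 570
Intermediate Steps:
45*(6*2) + 30 = 45*12 + 30 = 540 + 30 = 570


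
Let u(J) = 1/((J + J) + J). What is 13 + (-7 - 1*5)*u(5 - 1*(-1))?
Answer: 37/3 ≈ 12.333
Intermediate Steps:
u(J) = 1/(3*J) (u(J) = 1/(2*J + J) = 1/(3*J))
13 + (-7 - 1*5)*u(5 - 1*(-1)) = 13 + (-7 - 1*5)*(1/(3*(5 - 1*(-1)))) = 13 + (-7 - 5)*(1/(3*(5 + 1))) = 13 - 4/6 = 13 - 12*1/18 = 13 - 2/3 = 37/3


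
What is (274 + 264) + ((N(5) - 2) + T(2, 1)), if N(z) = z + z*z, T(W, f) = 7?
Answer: 573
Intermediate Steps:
N(z) = z + z²
(274 + 264) + ((N(5) - 2) + T(2, 1)) = (274 + 264) + ((5*(1 + 5) - 2) + 7) = 538 + ((5*6 - 2) + 7) = 538 + ((30 - 2) + 7) = 538 + (28 + 7) = 538 + 35 = 573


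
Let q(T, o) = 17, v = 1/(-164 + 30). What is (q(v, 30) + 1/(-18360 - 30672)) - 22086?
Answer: -1082087209/49032 ≈ -22069.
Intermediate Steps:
v = -1/134 (v = 1/(-134) = -1/134 ≈ -0.0074627)
(q(v, 30) + 1/(-18360 - 30672)) - 22086 = (17 + 1/(-18360 - 30672)) - 22086 = (17 + 1/(-49032)) - 22086 = (17 - 1/49032) - 22086 = 833543/49032 - 22086 = -1082087209/49032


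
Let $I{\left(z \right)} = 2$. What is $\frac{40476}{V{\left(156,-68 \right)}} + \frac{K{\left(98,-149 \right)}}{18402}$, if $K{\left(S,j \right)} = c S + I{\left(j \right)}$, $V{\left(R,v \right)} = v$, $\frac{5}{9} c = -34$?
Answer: $- \frac{465779408}{782085} \approx -595.56$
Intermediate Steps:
$c = - \frac{306}{5}$ ($c = \frac{9}{5} \left(-34\right) = - \frac{306}{5} \approx -61.2$)
$K{\left(S,j \right)} = 2 - \frac{306 S}{5}$ ($K{\left(S,j \right)} = - \frac{306 S}{5} + 2 = 2 - \frac{306 S}{5}$)
$\frac{40476}{V{\left(156,-68 \right)}} + \frac{K{\left(98,-149 \right)}}{18402} = \frac{40476}{-68} + \frac{2 - \frac{29988}{5}}{18402} = 40476 \left(- \frac{1}{68}\right) + \left(2 - \frac{29988}{5}\right) \frac{1}{18402} = - \frac{10119}{17} - \frac{14989}{46005} = - \frac{465779408}{782085}$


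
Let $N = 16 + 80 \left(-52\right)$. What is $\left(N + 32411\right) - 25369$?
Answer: $2898$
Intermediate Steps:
$N = -4144$ ($N = 16 - 4160 = -4144$)
$\left(N + 32411\right) - 25369 = \left(-4144 + 32411\right) - 25369 = 28267 - 25369 = 2898$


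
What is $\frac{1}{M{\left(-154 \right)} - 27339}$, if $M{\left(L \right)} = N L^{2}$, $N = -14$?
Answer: $- \frac{1}{359363} \approx -2.7827 \cdot 10^{-6}$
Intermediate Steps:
$M{\left(L \right)} = - 14 L^{2}$
$\frac{1}{M{\left(-154 \right)} - 27339} = \frac{1}{- 14 \left(-154\right)^{2} - 27339} = \frac{1}{\left(-14\right) 23716 - 27339} = \frac{1}{-332024 - 27339} = \frac{1}{-359363} = - \frac{1}{359363}$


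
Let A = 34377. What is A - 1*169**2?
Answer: 5816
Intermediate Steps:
A - 1*169**2 = 34377 - 1*169**2 = 34377 - 1*28561 = 34377 - 28561 = 5816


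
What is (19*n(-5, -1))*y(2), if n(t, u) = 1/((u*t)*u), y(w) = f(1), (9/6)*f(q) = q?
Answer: -38/15 ≈ -2.5333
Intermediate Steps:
f(q) = 2*q/3
y(w) = ⅔ (y(w) = (⅔)*1 = ⅔)
n(t, u) = 1/(t*u²) (n(t, u) = 1/((t*u)*u) = 1/(t*u²))
(19*n(-5, -1))*y(2) = (19*(1/(-5*(-1)²)))*(⅔) = (19*(-⅕*1))*(⅔) = (19*(-⅕))*(⅔) = -19/5*⅔ = -38/15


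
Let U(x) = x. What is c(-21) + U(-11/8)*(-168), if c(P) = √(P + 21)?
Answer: 231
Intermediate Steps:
c(P) = √(21 + P)
c(-21) + U(-11/8)*(-168) = √(21 - 21) - 11/8*(-168) = √0 - 11*⅛*(-168) = 0 - 11/8*(-168) = 0 + 231 = 231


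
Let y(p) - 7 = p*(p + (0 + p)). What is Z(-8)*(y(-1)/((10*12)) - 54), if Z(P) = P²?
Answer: -17256/5 ≈ -3451.2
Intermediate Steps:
y(p) = 7 + 2*p² (y(p) = 7 + p*(p + (0 + p)) = 7 + p*(p + p) = 7 + p*(2*p) = 7 + 2*p²)
Z(-8)*(y(-1)/((10*12)) - 54) = (-8)²*((7 + 2*(-1)²)/((10*12)) - 54) = 64*((7 + 2*1)/120 - 54) = 64*((7 + 2)*(1/120) - 54) = 64*(9*(1/120) - 54) = 64*(3/40 - 54) = 64*(-2157/40) = -17256/5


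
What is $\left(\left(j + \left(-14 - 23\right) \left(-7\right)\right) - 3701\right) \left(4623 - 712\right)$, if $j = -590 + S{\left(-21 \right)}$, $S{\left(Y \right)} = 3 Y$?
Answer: $-16015545$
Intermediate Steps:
$j = -653$ ($j = -590 + 3 \left(-21\right) = -590 - 63 = -653$)
$\left(\left(j + \left(-14 - 23\right) \left(-7\right)\right) - 3701\right) \left(4623 - 712\right) = \left(\left(-653 + \left(-14 - 23\right) \left(-7\right)\right) - 3701\right) \left(4623 - 712\right) = \left(\left(-653 - -259\right) - 3701\right) 3911 = \left(\left(-653 + 259\right) - 3701\right) 3911 = \left(-394 - 3701\right) 3911 = \left(-4095\right) 3911 = -16015545$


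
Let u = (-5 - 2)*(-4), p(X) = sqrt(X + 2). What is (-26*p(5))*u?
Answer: -728*sqrt(7) ≈ -1926.1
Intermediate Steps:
p(X) = sqrt(2 + X)
u = 28 (u = -7*(-4) = 28)
(-26*p(5))*u = -26*sqrt(2 + 5)*28 = -26*sqrt(7)*28 = -728*sqrt(7)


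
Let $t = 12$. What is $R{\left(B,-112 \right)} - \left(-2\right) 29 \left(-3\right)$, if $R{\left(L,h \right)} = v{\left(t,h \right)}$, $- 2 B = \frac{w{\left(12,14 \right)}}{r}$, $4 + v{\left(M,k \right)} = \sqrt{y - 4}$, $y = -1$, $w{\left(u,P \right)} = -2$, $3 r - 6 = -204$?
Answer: $-178 + i \sqrt{5} \approx -178.0 + 2.2361 i$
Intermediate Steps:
$r = -66$ ($r = 2 + \frac{1}{3} \left(-204\right) = 2 - 68 = -66$)
$v{\left(M,k \right)} = -4 + i \sqrt{5}$ ($v{\left(M,k \right)} = -4 + \sqrt{-1 - 4} = -4 + \sqrt{-5} = -4 + i \sqrt{5}$)
$B = - \frac{1}{66}$ ($B = - \frac{\left(-2\right) \frac{1}{-66}}{2} = - \frac{\left(-2\right) \left(- \frac{1}{66}\right)}{2} = \left(- \frac{1}{2}\right) \frac{1}{33} = - \frac{1}{66} \approx -0.015152$)
$R{\left(L,h \right)} = -4 + i \sqrt{5}$
$R{\left(B,-112 \right)} - \left(-2\right) 29 \left(-3\right) = \left(-4 + i \sqrt{5}\right) - \left(-2\right) 29 \left(-3\right) = \left(-4 + i \sqrt{5}\right) - \left(-58\right) \left(-3\right) = \left(-4 + i \sqrt{5}\right) - 174 = -178 + i \sqrt{5}$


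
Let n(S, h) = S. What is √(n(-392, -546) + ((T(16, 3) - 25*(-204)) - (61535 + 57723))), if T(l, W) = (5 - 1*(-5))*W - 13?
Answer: I*√114533 ≈ 338.43*I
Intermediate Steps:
T(l, W) = -13 + 10*W (T(l, W) = (5 + 5)*W - 13 = 10*W - 13 = -13 + 10*W)
√(n(-392, -546) + ((T(16, 3) - 25*(-204)) - (61535 + 57723))) = √(-392 + (((-13 + 10*3) - 25*(-204)) - (61535 + 57723))) = √(-392 + (((-13 + 30) + 5100) - 1*119258)) = √(-392 + ((17 + 5100) - 119258)) = √(-392 + (5117 - 119258)) = √(-392 - 114141) = √(-114533) = I*√114533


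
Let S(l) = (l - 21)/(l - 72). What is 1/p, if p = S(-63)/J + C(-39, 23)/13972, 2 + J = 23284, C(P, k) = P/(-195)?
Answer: 1045594620/42911 ≈ 24367.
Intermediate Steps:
C(P, k) = -P/195 (C(P, k) = P*(-1/195) = -P/195)
J = 23282 (J = -2 + 23284 = 23282)
S(l) = (-21 + l)/(-72 + l)
p = 42911/1045594620 (p = ((-21 - 63)/(-72 - 63))/23282 - 1/195*(-39)/13972 = (-84/(-135))*(1/23282) + (⅕)*(1/13972) = -1/135*(-84)*(1/23282) + 1/69860 = (28/45)*(1/23282) + 1/69860 = 2/74835 + 1/69860 = 42911/1045594620 ≈ 4.1040e-5)
1/p = 1/(42911/1045594620) = 1045594620/42911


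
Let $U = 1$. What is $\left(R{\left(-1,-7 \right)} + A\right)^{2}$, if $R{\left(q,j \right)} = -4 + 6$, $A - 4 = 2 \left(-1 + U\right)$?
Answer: $36$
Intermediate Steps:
$A = 4$ ($A = 4 + 2 \left(-1 + 1\right) = 4 + 2 \cdot 0 = 4 + 0 = 4$)
$R{\left(q,j \right)} = 2$
$\left(R{\left(-1,-7 \right)} + A\right)^{2} = \left(2 + 4\right)^{2} = 6^{2} = 36$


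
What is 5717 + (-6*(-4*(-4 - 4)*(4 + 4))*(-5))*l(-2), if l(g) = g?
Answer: -9643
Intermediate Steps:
5717 + (-6*(-4*(-4 - 4)*(4 + 4))*(-5))*l(-2) = 5717 - 6*(-4*(-4 - 4)*(4 + 4))*(-5)*(-2) = 5717 - 6*(-(-32)*8)*(-5)*(-2) = 5717 - 6*(-4*(-64))*(-5)*(-2) = 5717 - 1536*(-5)*(-2) = 5717 - 6*(-1280)*(-2) = 5717 + 7680*(-2) = 5717 - 15360 = -9643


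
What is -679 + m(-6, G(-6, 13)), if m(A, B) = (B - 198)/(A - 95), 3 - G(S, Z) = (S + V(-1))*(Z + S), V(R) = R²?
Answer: -68419/101 ≈ -677.42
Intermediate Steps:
G(S, Z) = 3 - (1 + S)*(S + Z) (G(S, Z) = 3 - (S + (-1)²)*(Z + S) = 3 - (S + 1)*(S + Z) = 3 - (1 + S)*(S + Z))
m(A, B) = (-198 + B)/(-95 + A)
-679 + m(-6, G(-6, 13)) = -679 + (-198 + (3 - 1*(-6) - 1*13 - 1*(-6)² - 1*(-6)*13))/(-95 - 6) = -679 + (-198 + (3 + 6 - 13 - 1*36 + 78))/(-101) = -679 - (-198 + (3 + 6 - 13 - 36 + 78))/101 = -679 - (-198 + 38)/101 = -679 - 1/101*(-160) = -679 + 160/101 = -68419/101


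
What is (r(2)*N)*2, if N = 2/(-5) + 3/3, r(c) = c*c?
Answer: 24/5 ≈ 4.8000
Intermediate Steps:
r(c) = c**2
N = 3/5 (N = 2*(-1/5) + 3*(1/3) = -2/5 + 1 = 3/5 ≈ 0.60000)
(r(2)*N)*2 = (2**2*(3/5))*2 = (4*(3/5))*2 = (12/5)*2 = 24/5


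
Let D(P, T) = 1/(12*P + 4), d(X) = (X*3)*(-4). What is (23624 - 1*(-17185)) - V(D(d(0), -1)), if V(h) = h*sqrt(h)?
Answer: 326471/8 ≈ 40809.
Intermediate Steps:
d(X) = -12*X (d(X) = (3*X)*(-4) = -12*X)
D(P, T) = 1/(4 + 12*P)
V(h) = h**(3/2)
(23624 - 1*(-17185)) - V(D(d(0), -1)) = (23624 - 1*(-17185)) - (1/(4*(1 + 3*(-12*0))))**(3/2) = (23624 + 17185) - (1/(4*(1 + 3*0)))**(3/2) = 40809 - (1/(4*(1 + 0)))**(3/2) = 40809 - ((1/4)/1)**(3/2) = 40809 - ((1/4)*1)**(3/2) = 40809 - (1/4)**(3/2) = 40809 - 1*1/8 = 40809 - 1/8 = 326471/8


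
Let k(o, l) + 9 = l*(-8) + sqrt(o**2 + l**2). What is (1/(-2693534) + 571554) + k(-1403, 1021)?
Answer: 1517475104317/2693534 + 5*sqrt(120434) ≈ 5.6511e+5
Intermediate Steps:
k(o, l) = -9 + sqrt(l**2 + o**2) - 8*l (k(o, l) = -9 + (l*(-8) + sqrt(o**2 + l**2)) = -9 + (-8*l + sqrt(l**2 + o**2)) = -9 + (sqrt(l**2 + o**2) - 8*l) = -9 + sqrt(l**2 + o**2) - 8*l)
(1/(-2693534) + 571554) + k(-1403, 1021) = (1/(-2693534) + 571554) + (-9 + sqrt(1021**2 + (-1403)**2) - 8*1021) = (-1/2693534 + 571554) + (-9 + sqrt(1042441 + 1968409) - 8168) = 1539500131835/2693534 + (-9 + sqrt(3010850) - 8168) = 1539500131835/2693534 + (-9 + 5*sqrt(120434) - 8168) = 1539500131835/2693534 + (-8177 + 5*sqrt(120434)) = 1517475104317/2693534 + 5*sqrt(120434)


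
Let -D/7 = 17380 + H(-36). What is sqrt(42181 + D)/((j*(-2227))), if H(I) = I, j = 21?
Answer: -I*sqrt(8803)/15589 ≈ -0.0060186*I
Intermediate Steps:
D = -121408 (D = -7*(17380 - 36) = -7*17344 = -121408)
sqrt(42181 + D)/((j*(-2227))) = sqrt(42181 - 121408)/((21*(-2227))) = sqrt(-79227)/(-46767) = (3*I*sqrt(8803))*(-1/46767) = -I*sqrt(8803)/15589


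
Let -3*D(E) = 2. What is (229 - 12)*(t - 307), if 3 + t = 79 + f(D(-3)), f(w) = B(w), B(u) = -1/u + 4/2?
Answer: -98735/2 ≈ -49368.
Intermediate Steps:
B(u) = 2 - 1/u (B(u) = -1/u + 4*(1/2) = -1/u + 2 = 2 - 1/u)
D(E) = -2/3 (D(E) = -1/3*2 = -2/3)
f(w) = 2 - 1/w
t = 159/2 (t = -3 + (79 + (2 - 1/(-2/3))) = -3 + (79 + (2 - 1*(-3/2))) = -3 + (79 + (2 + 3/2)) = -3 + (79 + 7/2) = -3 + 165/2 = 159/2 ≈ 79.500)
(229 - 12)*(t - 307) = (229 - 12)*(159/2 - 307) = 217*(-455/2) = -98735/2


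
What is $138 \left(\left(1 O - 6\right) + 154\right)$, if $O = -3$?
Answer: $20010$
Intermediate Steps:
$138 \left(\left(1 O - 6\right) + 154\right) = 138 \left(\left(1 \left(-3\right) - 6\right) + 154\right) = 138 \left(\left(-3 - 6\right) + 154\right) = 138 \left(-9 + 154\right) = 138 \cdot 145 = 20010$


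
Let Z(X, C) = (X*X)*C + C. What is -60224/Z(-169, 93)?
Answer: -30112/1328133 ≈ -0.022672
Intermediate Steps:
Z(X, C) = C + C*X² (Z(X, C) = X²*C + C = C*X² + C = C + C*X²)
-60224/Z(-169, 93) = -60224*1/(93*(1 + (-169)²)) = -60224*1/(93*(1 + 28561)) = -60224/(93*28562) = -60224/2656266 = -60224*1/2656266 = -30112/1328133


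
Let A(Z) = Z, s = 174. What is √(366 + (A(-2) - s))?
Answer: √190 ≈ 13.784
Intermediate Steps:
√(366 + (A(-2) - s)) = √(366 + (-2 - 1*174)) = √(366 + (-2 - 174)) = √(366 - 176) = √190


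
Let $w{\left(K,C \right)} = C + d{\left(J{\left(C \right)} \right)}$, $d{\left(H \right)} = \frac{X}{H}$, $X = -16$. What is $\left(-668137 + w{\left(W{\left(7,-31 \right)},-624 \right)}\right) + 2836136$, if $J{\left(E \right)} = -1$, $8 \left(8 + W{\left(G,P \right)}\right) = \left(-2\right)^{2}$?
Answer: $2167391$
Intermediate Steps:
$W{\left(G,P \right)} = - \frac{15}{2}$ ($W{\left(G,P \right)} = -8 + \frac{\left(-2\right)^{2}}{8} = -8 + \frac{1}{8} \cdot 4 = -8 + \frac{1}{2} = - \frac{15}{2}$)
$d{\left(H \right)} = - \frac{16}{H}$
$w{\left(K,C \right)} = 16 + C$ ($w{\left(K,C \right)} = C - \frac{16}{-1} = C - -16 = C + 16 = 16 + C$)
$\left(-668137 + w{\left(W{\left(7,-31 \right)},-624 \right)}\right) + 2836136 = \left(-668137 + \left(16 - 624\right)\right) + 2836136 = \left(-668137 - 608\right) + 2836136 = -668745 + 2836136 = 2167391$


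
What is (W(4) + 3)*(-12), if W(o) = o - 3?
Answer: -48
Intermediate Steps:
W(o) = -3 + o
(W(4) + 3)*(-12) = ((-3 + 4) + 3)*(-12) = (1 + 3)*(-12) = 4*(-12) = -48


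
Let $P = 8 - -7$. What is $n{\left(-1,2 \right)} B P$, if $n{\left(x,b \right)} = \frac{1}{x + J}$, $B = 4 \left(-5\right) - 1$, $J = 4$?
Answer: $-105$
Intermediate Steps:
$B = -21$ ($B = -20 - 1 = -21$)
$n{\left(x,b \right)} = \frac{1}{4 + x}$ ($n{\left(x,b \right)} = \frac{1}{x + 4} = \frac{1}{4 + x}$)
$P = 15$ ($P = 8 + 7 = 15$)
$n{\left(-1,2 \right)} B P = \frac{1}{4 - 1} \left(-21\right) 15 = \frac{1}{3} \left(-21\right) 15 = \left(-7\right) 15 = -105$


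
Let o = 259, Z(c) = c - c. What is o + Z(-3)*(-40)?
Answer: 259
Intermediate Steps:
Z(c) = 0
o + Z(-3)*(-40) = 259 + 0*(-40) = 259 + 0 = 259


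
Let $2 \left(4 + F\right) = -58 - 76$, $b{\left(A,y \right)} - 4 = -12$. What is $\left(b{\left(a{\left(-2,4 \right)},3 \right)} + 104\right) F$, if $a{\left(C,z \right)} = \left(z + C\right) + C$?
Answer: $-6816$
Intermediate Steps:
$a{\left(C,z \right)} = z + 2 C$ ($a{\left(C,z \right)} = \left(C + z\right) + C = z + 2 C$)
$b{\left(A,y \right)} = -8$ ($b{\left(A,y \right)} = 4 - 12 = -8$)
$F = -71$ ($F = -4 + \frac{-58 - 76}{2} = -4 + \frac{1}{2} \left(-134\right) = -4 - 67 = -71$)
$\left(b{\left(a{\left(-2,4 \right)},3 \right)} + 104\right) F = \left(-8 + 104\right) \left(-71\right) = 96 \left(-71\right) = -6816$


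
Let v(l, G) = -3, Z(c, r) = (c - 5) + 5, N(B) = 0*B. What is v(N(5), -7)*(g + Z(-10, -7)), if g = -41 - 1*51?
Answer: 306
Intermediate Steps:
N(B) = 0
Z(c, r) = c (Z(c, r) = (-5 + c) + 5 = c)
g = -92 (g = -41 - 51 = -92)
v(N(5), -7)*(g + Z(-10, -7)) = -3*(-92 - 10) = -3*(-102) = 306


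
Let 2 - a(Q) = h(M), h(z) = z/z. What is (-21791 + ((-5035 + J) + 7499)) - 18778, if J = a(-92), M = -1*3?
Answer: -38104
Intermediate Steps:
M = -3
h(z) = 1
a(Q) = 1 (a(Q) = 2 - 1*1 = 2 - 1 = 1)
J = 1
(-21791 + ((-5035 + J) + 7499)) - 18778 = (-21791 + ((-5035 + 1) + 7499)) - 18778 = (-21791 + (-5034 + 7499)) - 18778 = (-21791 + 2465) - 18778 = -19326 - 18778 = -38104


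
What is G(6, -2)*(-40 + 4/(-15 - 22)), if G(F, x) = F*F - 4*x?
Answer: -65296/37 ≈ -1764.8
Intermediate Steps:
G(F, x) = F² - 4*x
G(6, -2)*(-40 + 4/(-15 - 22)) = (6² - 4*(-2))*(-40 + 4/(-15 - 22)) = (36 + 8)*(-40 + 4/(-37)) = 44*(-40 + 4*(-1/37)) = 44*(-40 - 4/37) = 44*(-1484/37) = -65296/37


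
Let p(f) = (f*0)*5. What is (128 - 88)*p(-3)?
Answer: 0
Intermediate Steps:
p(f) = 0 (p(f) = 0*5 = 0)
(128 - 88)*p(-3) = (128 - 88)*0 = 40*0 = 0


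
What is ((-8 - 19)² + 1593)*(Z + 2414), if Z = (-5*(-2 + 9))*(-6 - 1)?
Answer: 6174198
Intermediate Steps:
Z = 245 (Z = -5*7*(-7) = -35*(-7) = 245)
((-8 - 19)² + 1593)*(Z + 2414) = ((-8 - 19)² + 1593)*(245 + 2414) = ((-27)² + 1593)*2659 = (729 + 1593)*2659 = 2322*2659 = 6174198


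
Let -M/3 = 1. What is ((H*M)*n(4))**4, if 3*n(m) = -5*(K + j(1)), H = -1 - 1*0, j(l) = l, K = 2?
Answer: 50625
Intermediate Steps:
H = -1 (H = -1 + 0 = -1)
n(m) = -5 (n(m) = (-5*(2 + 1))/3 = (-5*3)/3 = (1/3)*(-15) = -5)
M = -3 (M = -3*1 = -3)
((H*M)*n(4))**4 = (-1*(-3)*(-5))**4 = (3*(-5))**4 = (-15)**4 = 50625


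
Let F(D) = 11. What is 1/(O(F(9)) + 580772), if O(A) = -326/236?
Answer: 118/68530933 ≈ 1.7218e-6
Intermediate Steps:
O(A) = -163/118 (O(A) = -326*1/236 = -163/118)
1/(O(F(9)) + 580772) = 1/(-163/118 + 580772) = 1/(68530933/118) = 118/68530933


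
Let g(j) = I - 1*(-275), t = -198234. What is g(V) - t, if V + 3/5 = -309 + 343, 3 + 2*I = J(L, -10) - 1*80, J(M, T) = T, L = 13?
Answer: 396925/2 ≈ 1.9846e+5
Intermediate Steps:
I = -93/2 (I = -3/2 + (-10 - 1*80)/2 = -3/2 + (-10 - 80)/2 = -3/2 + (½)*(-90) = -3/2 - 45 = -93/2 ≈ -46.500)
V = 167/5 (V = -⅗ + (-309 + 343) = -⅗ + 34 = 167/5 ≈ 33.400)
g(j) = 457/2 (g(j) = -93/2 - 1*(-275) = -93/2 + 275 = 457/2)
g(V) - t = 457/2 - 1*(-198234) = 457/2 + 198234 = 396925/2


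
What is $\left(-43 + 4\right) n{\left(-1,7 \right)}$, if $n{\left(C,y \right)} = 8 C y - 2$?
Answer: $2262$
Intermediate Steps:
$n{\left(C,y \right)} = -2 + 8 C y$ ($n{\left(C,y \right)} = 8 C y - 2 = -2 + 8 C y$)
$\left(-43 + 4\right) n{\left(-1,7 \right)} = \left(-43 + 4\right) \left(-2 + 8 \left(-1\right) 7\right) = - 39 \left(-2 - 56\right) = \left(-39\right) \left(-58\right) = 2262$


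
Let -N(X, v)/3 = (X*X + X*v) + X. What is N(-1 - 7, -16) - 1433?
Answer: -1985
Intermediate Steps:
N(X, v) = -3*X - 3*X² - 3*X*v (N(X, v) = -3*((X*X + X*v) + X) = -3*((X² + X*v) + X) = -3*(X + X² + X*v) = -3*X - 3*X² - 3*X*v)
N(-1 - 7, -16) - 1433 = -3*(-1 - 7)*(1 + (-1 - 7) - 16) - 1433 = -3*(-8)*(1 - 8 - 16) - 1433 = -3*(-8)*(-23) - 1433 = -552 - 1433 = -1985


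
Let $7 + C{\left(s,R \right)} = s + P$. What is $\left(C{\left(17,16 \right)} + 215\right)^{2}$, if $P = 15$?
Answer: $57600$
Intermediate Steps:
$C{\left(s,R \right)} = 8 + s$ ($C{\left(s,R \right)} = -7 + \left(s + 15\right) = -7 + \left(15 + s\right) = 8 + s$)
$\left(C{\left(17,16 \right)} + 215\right)^{2} = \left(\left(8 + 17\right) + 215\right)^{2} = \left(25 + 215\right)^{2} = 240^{2} = 57600$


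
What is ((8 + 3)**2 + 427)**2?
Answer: 300304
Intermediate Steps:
((8 + 3)**2 + 427)**2 = (11**2 + 427)**2 = (121 + 427)**2 = 548**2 = 300304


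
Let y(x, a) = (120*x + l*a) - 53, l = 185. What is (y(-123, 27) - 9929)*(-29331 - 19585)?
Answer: 965944252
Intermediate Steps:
y(x, a) = -53 + 120*x + 185*a (y(x, a) = (120*x + 185*a) - 53 = -53 + 120*x + 185*a)
(y(-123, 27) - 9929)*(-29331 - 19585) = ((-53 + 120*(-123) + 185*27) - 9929)*(-29331 - 19585) = ((-53 - 14760 + 4995) - 9929)*(-48916) = (-9818 - 9929)*(-48916) = -19747*(-48916) = 965944252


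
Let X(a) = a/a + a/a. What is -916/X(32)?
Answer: -458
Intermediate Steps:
X(a) = 2 (X(a) = 1 + 1 = 2)
-916/X(32) = -916/2 = -916*1/2 = -458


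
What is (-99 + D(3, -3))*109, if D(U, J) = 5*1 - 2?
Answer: -10464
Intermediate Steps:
D(U, J) = 3 (D(U, J) = 5 - 2 = 3)
(-99 + D(3, -3))*109 = (-99 + 3)*109 = -96*109 = -10464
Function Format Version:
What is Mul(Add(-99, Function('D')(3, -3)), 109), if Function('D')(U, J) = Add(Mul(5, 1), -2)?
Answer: -10464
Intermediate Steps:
Function('D')(U, J) = 3 (Function('D')(U, J) = Add(5, -2) = 3)
Mul(Add(-99, Function('D')(3, -3)), 109) = Mul(Add(-99, 3), 109) = Mul(-96, 109) = -10464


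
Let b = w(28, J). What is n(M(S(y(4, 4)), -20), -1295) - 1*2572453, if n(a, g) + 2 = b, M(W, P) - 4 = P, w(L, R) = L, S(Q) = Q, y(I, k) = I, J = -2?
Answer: -2572427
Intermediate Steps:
M(W, P) = 4 + P
b = 28
n(a, g) = 26 (n(a, g) = -2 + 28 = 26)
n(M(S(y(4, 4)), -20), -1295) - 1*2572453 = 26 - 1*2572453 = 26 - 2572453 = -2572427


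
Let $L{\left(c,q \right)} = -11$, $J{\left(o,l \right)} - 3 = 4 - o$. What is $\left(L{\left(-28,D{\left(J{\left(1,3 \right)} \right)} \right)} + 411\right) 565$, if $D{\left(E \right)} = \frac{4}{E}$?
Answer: $226000$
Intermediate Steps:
$J{\left(o,l \right)} = 7 - o$ ($J{\left(o,l \right)} = 3 - \left(-4 + o\right) = 7 - o$)
$\left(L{\left(-28,D{\left(J{\left(1,3 \right)} \right)} \right)} + 411\right) 565 = \left(-11 + 411\right) 565 = 400 \cdot 565 = 226000$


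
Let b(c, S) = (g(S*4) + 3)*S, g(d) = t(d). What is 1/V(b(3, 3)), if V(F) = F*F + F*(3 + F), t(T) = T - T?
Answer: 1/189 ≈ 0.0052910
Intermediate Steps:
t(T) = 0
g(d) = 0
b(c, S) = 3*S (b(c, S) = (0 + 3)*S = 3*S)
V(F) = F**2 + F*(3 + F)
1/V(b(3, 3)) = 1/((3*3)*(3 + 2*(3*3))) = 1/(9*(3 + 2*9)) = 1/(9*(3 + 18)) = 1/(9*21) = 1/189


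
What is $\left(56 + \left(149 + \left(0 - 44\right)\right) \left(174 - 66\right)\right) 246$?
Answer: $2803416$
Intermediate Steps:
$\left(56 + \left(149 + \left(0 - 44\right)\right) \left(174 - 66\right)\right) 246 = \left(56 + \left(149 - 44\right) 108\right) 246 = \left(56 + 105 \cdot 108\right) 246 = \left(56 + 11340\right) 246 = 11396 \cdot 246 = 2803416$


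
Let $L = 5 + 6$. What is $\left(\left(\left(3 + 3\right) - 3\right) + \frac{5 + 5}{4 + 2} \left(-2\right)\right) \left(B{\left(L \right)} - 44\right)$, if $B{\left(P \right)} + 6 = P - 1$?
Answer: $\frac{40}{3} \approx 13.333$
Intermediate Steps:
$L = 11$
$B{\left(P \right)} = -7 + P$ ($B{\left(P \right)} = -6 + \left(P - 1\right) = -6 + \left(-1 + P\right) = -7 + P$)
$\left(\left(\left(3 + 3\right) - 3\right) + \frac{5 + 5}{4 + 2} \left(-2\right)\right) \left(B{\left(L \right)} - 44\right) = \left(\left(\left(3 + 3\right) - 3\right) + \frac{5 + 5}{4 + 2} \left(-2\right)\right) \left(\left(-7 + 11\right) - 44\right) = \left(\left(6 - 3\right) + \frac{10}{6} \left(-2\right)\right) \left(4 - 44\right) = \left(3 + 10 \cdot \frac{1}{6} \left(-2\right)\right) \left(-40\right) = \left(3 + \frac{5}{3} \left(-2\right)\right) \left(-40\right) = \left(3 - \frac{10}{3}\right) \left(-40\right) = \left(- \frac{1}{3}\right) \left(-40\right) = \frac{40}{3}$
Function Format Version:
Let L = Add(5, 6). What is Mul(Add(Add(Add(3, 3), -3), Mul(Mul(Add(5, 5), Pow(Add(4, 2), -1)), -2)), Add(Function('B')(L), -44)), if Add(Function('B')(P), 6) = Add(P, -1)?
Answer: Rational(40, 3) ≈ 13.333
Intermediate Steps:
L = 11
Function('B')(P) = Add(-7, P) (Function('B')(P) = Add(-6, Add(P, -1)) = Add(-6, Add(-1, P)) = Add(-7, P))
Mul(Add(Add(Add(3, 3), -3), Mul(Mul(Add(5, 5), Pow(Add(4, 2), -1)), -2)), Add(Function('B')(L), -44)) = Mul(Add(Add(Add(3, 3), -3), Mul(Mul(Add(5, 5), Pow(Add(4, 2), -1)), -2)), Add(Add(-7, 11), -44)) = Mul(Add(Add(6, -3), Mul(Mul(10, Pow(6, -1)), -2)), Add(4, -44)) = Mul(Add(3, Mul(Mul(10, Rational(1, 6)), -2)), -40) = Mul(Add(3, Mul(Rational(5, 3), -2)), -40) = Mul(Add(3, Rational(-10, 3)), -40) = Mul(Rational(-1, 3), -40) = Rational(40, 3)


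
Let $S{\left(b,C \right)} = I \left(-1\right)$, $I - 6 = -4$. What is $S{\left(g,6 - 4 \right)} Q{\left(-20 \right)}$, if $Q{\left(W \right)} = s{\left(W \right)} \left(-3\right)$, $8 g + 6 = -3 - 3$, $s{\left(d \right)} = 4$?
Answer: $24$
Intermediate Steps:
$I = 2$ ($I = 6 - 4 = 2$)
$g = - \frac{3}{2}$ ($g = - \frac{3}{4} + \frac{-3 - 3}{8} = - \frac{3}{4} + \frac{1}{8} \left(-6\right) = - \frac{3}{4} - \frac{3}{4} = - \frac{3}{2} \approx -1.5$)
$Q{\left(W \right)} = -12$ ($Q{\left(W \right)} = 4 \left(-3\right) = -12$)
$S{\left(b,C \right)} = -2$ ($S{\left(b,C \right)} = 2 \left(-1\right) = -2$)
$S{\left(g,6 - 4 \right)} Q{\left(-20 \right)} = \left(-2\right) \left(-12\right) = 24$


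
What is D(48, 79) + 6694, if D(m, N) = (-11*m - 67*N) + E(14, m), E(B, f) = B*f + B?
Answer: 1559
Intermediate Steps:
E(B, f) = B + B*f
D(m, N) = 14 - 67*N + 3*m (D(m, N) = (-11*m - 67*N) + 14*(1 + m) = (-67*N - 11*m) + (14 + 14*m) = 14 - 67*N + 3*m)
D(48, 79) + 6694 = (14 - 67*79 + 3*48) + 6694 = (14 - 5293 + 144) + 6694 = -5135 + 6694 = 1559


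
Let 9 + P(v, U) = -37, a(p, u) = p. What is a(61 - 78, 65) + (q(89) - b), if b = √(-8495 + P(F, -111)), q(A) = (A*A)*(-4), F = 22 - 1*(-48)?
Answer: -31701 - 3*I*√949 ≈ -31701.0 - 92.417*I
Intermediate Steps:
F = 70 (F = 22 + 48 = 70)
P(v, U) = -46 (P(v, U) = -9 - 37 = -46)
q(A) = -4*A² (q(A) = A²*(-4) = -4*A²)
b = 3*I*√949 (b = √(-8495 - 46) = √(-8541) = 3*I*√949 ≈ 92.417*I)
a(61 - 78, 65) + (q(89) - b) = (61 - 78) + (-4*89² - 3*I*√949) = -17 + (-4*7921 - 3*I*√949) = -17 + (-31684 - 3*I*√949) = -31701 - 3*I*√949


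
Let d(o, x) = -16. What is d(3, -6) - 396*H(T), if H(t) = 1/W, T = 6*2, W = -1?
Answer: 380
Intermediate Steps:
T = 12
H(t) = -1 (H(t) = 1/(-1) = -1)
d(3, -6) - 396*H(T) = -16 - 396*(-1) = -16 + 396 = 380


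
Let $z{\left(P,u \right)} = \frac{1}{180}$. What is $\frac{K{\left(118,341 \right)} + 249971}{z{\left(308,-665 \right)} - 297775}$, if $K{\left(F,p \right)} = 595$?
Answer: $- \frac{45101880}{53599499} \approx -0.84146$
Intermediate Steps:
$z{\left(P,u \right)} = \frac{1}{180}$
$\frac{K{\left(118,341 \right)} + 249971}{z{\left(308,-665 \right)} - 297775} = \frac{595 + 249971}{\frac{1}{180} - 297775} = \frac{250566}{- \frac{53599499}{180}} = 250566 \left(- \frac{180}{53599499}\right) = - \frac{45101880}{53599499}$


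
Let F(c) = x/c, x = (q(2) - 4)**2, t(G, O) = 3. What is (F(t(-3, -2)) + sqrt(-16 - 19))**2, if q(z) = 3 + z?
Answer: -314/9 + 2*I*sqrt(35)/3 ≈ -34.889 + 3.9441*I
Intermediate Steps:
x = 1 (x = ((3 + 2) - 4)**2 = (5 - 4)**2 = 1**2 = 1)
F(c) = 1/c
(F(t(-3, -2)) + sqrt(-16 - 19))**2 = (1/3 + sqrt(-16 - 19))**2 = (1/3 + sqrt(-35))**2 = (1/3 + I*sqrt(35))**2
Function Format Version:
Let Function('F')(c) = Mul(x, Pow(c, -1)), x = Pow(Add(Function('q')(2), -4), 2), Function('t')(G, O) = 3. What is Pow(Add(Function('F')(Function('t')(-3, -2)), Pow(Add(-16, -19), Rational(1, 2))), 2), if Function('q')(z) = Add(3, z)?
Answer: Add(Rational(-314, 9), Mul(Rational(2, 3), I, Pow(35, Rational(1, 2)))) ≈ Add(-34.889, Mul(3.9441, I))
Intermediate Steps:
x = 1 (x = Pow(Add(Add(3, 2), -4), 2) = Pow(Add(5, -4), 2) = Pow(1, 2) = 1)
Function('F')(c) = Pow(c, -1) (Function('F')(c) = Mul(1, Pow(c, -1)) = Pow(c, -1))
Pow(Add(Function('F')(Function('t')(-3, -2)), Pow(Add(-16, -19), Rational(1, 2))), 2) = Pow(Add(Pow(3, -1), Pow(Add(-16, -19), Rational(1, 2))), 2) = Pow(Add(Rational(1, 3), Pow(-35, Rational(1, 2))), 2) = Pow(Add(Rational(1, 3), Mul(I, Pow(35, Rational(1, 2)))), 2)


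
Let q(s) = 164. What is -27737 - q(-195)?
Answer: -27901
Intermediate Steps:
-27737 - q(-195) = -27737 - 1*164 = -27737 - 164 = -27901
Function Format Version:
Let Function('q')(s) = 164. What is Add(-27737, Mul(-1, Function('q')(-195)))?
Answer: -27901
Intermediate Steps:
Add(-27737, Mul(-1, Function('q')(-195))) = Add(-27737, Mul(-1, 164)) = Add(-27737, -164) = -27901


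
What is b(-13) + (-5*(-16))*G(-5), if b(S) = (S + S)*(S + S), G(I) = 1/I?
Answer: 660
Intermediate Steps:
b(S) = 4*S² (b(S) = (2*S)*(2*S) = 4*S²)
b(-13) + (-5*(-16))*G(-5) = 4*(-13)² - 5*(-16)/(-5) = 4*169 + 80*(-⅕) = 676 - 16 = 660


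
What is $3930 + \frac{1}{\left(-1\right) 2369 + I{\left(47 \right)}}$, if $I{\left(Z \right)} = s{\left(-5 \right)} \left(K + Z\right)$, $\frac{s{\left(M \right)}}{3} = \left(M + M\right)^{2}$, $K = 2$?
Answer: $\frac{48460831}{12331} \approx 3930.0$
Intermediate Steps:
$s{\left(M \right)} = 12 M^{2}$ ($s{\left(M \right)} = 3 \left(M + M\right)^{2} = 3 \left(2 M\right)^{2} = 3 \cdot 4 M^{2} = 12 M^{2}$)
$I{\left(Z \right)} = 600 + 300 Z$ ($I{\left(Z \right)} = 12 \left(-5\right)^{2} \left(2 + Z\right) = 12 \cdot 25 \left(2 + Z\right) = 300 \left(2 + Z\right) = 600 + 300 Z$)
$3930 + \frac{1}{\left(-1\right) 2369 + I{\left(47 \right)}} = 3930 + \frac{1}{\left(-1\right) 2369 + \left(600 + 300 \cdot 47\right)} = 3930 + \frac{1}{-2369 + \left(600 + 14100\right)} = 3930 + \frac{1}{-2369 + 14700} = 3930 + \frac{1}{12331} = \frac{48460831}{12331}$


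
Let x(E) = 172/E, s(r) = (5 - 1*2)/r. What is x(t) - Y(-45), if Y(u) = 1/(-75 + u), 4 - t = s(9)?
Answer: 61931/1320 ≈ 46.917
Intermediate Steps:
s(r) = 3/r (s(r) = (5 - 2)/r = 3/r)
t = 11/3 (t = 4 - 3/9 = 4 - 1*⅓ = 4 - ⅓ = 11/3 ≈ 3.6667)
x(t) - Y(-45) = 172/(11/3) - 1/(-75 - 45) = 172*(3/11) - 1/(-120) = 516/11 - 1*(-1/120) = 516/11 + 1/120 = 61931/1320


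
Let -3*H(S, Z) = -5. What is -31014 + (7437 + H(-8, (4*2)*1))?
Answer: -70726/3 ≈ -23575.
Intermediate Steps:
H(S, Z) = 5/3 (H(S, Z) = -1/3*(-5) = 5/3)
-31014 + (7437 + H(-8, (4*2)*1)) = -31014 + (7437 + 5/3) = -31014 + 22316/3 = -70726/3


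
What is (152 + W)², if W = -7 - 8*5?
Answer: 11025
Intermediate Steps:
W = -47 (W = -7 - 40 = -47)
(152 + W)² = (152 - 47)² = 105² = 11025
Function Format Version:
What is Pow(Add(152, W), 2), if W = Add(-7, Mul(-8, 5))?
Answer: 11025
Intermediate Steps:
W = -47 (W = Add(-7, -40) = -47)
Pow(Add(152, W), 2) = Pow(Add(152, -47), 2) = Pow(105, 2) = 11025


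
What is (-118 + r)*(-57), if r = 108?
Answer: 570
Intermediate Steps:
(-118 + r)*(-57) = (-118 + 108)*(-57) = -10*(-57) = 570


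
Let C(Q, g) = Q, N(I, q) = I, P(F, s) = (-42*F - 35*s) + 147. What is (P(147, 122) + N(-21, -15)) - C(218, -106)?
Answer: -10536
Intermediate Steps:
P(F, s) = 147 - 42*F - 35*s
(P(147, 122) + N(-21, -15)) - C(218, -106) = ((147 - 42*147 - 35*122) - 21) - 1*218 = ((147 - 6174 - 4270) - 21) - 218 = (-10297 - 21) - 218 = -10318 - 218 = -10536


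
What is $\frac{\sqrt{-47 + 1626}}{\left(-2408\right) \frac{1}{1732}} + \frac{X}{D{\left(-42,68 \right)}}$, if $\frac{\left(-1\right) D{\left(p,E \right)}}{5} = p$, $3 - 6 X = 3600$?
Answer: $- \frac{1199}{420} - \frac{433 \sqrt{1579}}{602} \approx -31.436$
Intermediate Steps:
$X = - \frac{1199}{2}$ ($X = \frac{1}{2} - 600 = - \frac{1199}{2} \approx -599.5$)
$D{\left(p,E \right)} = - 5 p$
$\frac{\sqrt{-47 + 1626}}{\left(-2408\right) \frac{1}{1732}} + \frac{X}{D{\left(-42,68 \right)}} = \frac{\sqrt{-47 + 1626}}{\left(-2408\right) \frac{1}{1732}} - \frac{1199}{2 \left(\left(-5\right) \left(-42\right)\right)} = \frac{\sqrt{1579}}{\left(-2408\right) \frac{1}{1732}} - \frac{1199}{2 \cdot 210} = \frac{\sqrt{1579}}{- \frac{602}{433}} - \frac{1199}{420} = \sqrt{1579} \left(- \frac{433}{602}\right) - \frac{1199}{420} = - \frac{433 \sqrt{1579}}{602} - \frac{1199}{420} = - \frac{1199}{420} - \frac{433 \sqrt{1579}}{602}$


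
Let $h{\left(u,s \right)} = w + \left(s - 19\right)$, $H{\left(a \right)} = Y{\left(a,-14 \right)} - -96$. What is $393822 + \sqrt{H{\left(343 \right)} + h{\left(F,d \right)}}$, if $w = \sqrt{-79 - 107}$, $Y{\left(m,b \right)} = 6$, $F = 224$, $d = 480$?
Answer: $393822 + \sqrt{563 + i \sqrt{186}} \approx 3.9385 \cdot 10^{5} + 0.28737 i$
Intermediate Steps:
$w = i \sqrt{186}$ ($w = \sqrt{-186} = i \sqrt{186} \approx 13.638 i$)
$H{\left(a \right)} = 102$ ($H{\left(a \right)} = 6 - -96 = 6 + 96 = 102$)
$h{\left(u,s \right)} = -19 + s + i \sqrt{186}$ ($h{\left(u,s \right)} = i \sqrt{186} + \left(s - 19\right) = i \sqrt{186} + \left(-19 + s\right) = -19 + s + i \sqrt{186}$)
$393822 + \sqrt{H{\left(343 \right)} + h{\left(F,d \right)}} = 393822 + \sqrt{102 + \left(-19 + 480 + i \sqrt{186}\right)} = 393822 + \sqrt{102 + \left(461 + i \sqrt{186}\right)} = 393822 + \sqrt{563 + i \sqrt{186}}$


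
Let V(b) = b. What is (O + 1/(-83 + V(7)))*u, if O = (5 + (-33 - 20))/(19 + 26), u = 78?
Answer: -16003/190 ≈ -84.226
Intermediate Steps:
O = -16/15 (O = (5 - 53)/45 = -48*1/45 = -16/15 ≈ -1.0667)
(O + 1/(-83 + V(7)))*u = (-16/15 + 1/(-83 + 7))*78 = (-16/15 + 1/(-76))*78 = (-16/15 - 1/76)*78 = -1231/1140*78 = -16003/190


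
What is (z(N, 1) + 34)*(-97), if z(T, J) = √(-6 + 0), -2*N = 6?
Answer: -3298 - 97*I*√6 ≈ -3298.0 - 237.6*I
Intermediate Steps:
N = -3 (N = -½*6 = -3)
z(T, J) = I*√6 (z(T, J) = √(-6) = I*√6)
(z(N, 1) + 34)*(-97) = (I*√6 + 34)*(-97) = (34 + I*√6)*(-97) = -3298 - 97*I*√6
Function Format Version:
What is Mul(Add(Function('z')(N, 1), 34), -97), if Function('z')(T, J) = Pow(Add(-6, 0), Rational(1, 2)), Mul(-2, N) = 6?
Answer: Add(-3298, Mul(-97, I, Pow(6, Rational(1, 2)))) ≈ Add(-3298.0, Mul(-237.60, I))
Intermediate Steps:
N = -3 (N = Mul(Rational(-1, 2), 6) = -3)
Function('z')(T, J) = Mul(I, Pow(6, Rational(1, 2))) (Function('z')(T, J) = Pow(-6, Rational(1, 2)) = Mul(I, Pow(6, Rational(1, 2))))
Mul(Add(Function('z')(N, 1), 34), -97) = Mul(Add(Mul(I, Pow(6, Rational(1, 2))), 34), -97) = Mul(Add(34, Mul(I, Pow(6, Rational(1, 2)))), -97) = Add(-3298, Mul(-97, I, Pow(6, Rational(1, 2))))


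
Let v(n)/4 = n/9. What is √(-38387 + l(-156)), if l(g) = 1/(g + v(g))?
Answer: I*√25949615/26 ≈ 195.93*I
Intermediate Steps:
v(n) = 4*n/9 (v(n) = 4*(n/9) = 4*n/9)
l(g) = 9/(13*g) (l(g) = 1/(g + 4*g/9) = 1/(13*g/9) = 9/(13*g))
√(-38387 + l(-156)) = √(-38387 + (9/13)/(-156)) = √(-38387 + (9/13)*(-1/156)) = √(-38387 - 3/676) = √(-25949615/676) = I*√25949615/26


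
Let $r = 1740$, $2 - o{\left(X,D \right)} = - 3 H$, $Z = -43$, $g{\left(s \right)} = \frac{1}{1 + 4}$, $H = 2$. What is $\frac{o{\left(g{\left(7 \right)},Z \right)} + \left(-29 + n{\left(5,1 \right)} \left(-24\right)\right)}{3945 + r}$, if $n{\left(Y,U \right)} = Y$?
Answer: $- \frac{47}{1895} \approx -0.024802$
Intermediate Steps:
$g{\left(s \right)} = \frac{1}{5}$
$o{\left(X,D \right)} = 8$ ($o{\left(X,D \right)} = 2 - \left(-3\right) 2 = 2 - -6 = 2 + 6 = 8$)
$\frac{o{\left(g{\left(7 \right)},Z \right)} + \left(-29 + n{\left(5,1 \right)} \left(-24\right)\right)}{3945 + r} = \frac{8 + \left(-29 + 5 \left(-24\right)\right)}{3945 + 1740} = \frac{8 - 149}{5685} = \left(8 - 149\right) \frac{1}{5685} = \left(-141\right) \frac{1}{5685} = - \frac{47}{1895}$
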